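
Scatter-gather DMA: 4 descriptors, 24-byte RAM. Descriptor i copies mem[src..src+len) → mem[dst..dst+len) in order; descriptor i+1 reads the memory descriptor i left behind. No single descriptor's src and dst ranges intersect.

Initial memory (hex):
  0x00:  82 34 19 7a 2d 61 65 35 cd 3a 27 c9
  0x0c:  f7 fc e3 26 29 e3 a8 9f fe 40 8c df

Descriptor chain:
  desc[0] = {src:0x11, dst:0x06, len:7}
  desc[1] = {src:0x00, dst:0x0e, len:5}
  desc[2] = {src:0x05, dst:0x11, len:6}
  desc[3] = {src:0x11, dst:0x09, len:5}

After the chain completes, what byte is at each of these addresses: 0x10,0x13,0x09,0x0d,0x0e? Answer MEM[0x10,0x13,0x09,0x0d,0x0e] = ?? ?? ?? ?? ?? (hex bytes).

[0] 0x11->0x06 len=7 : e3 a8 9f fe 40 8c df
[1] 0x00->0x0e len=5 : 82 34 19 7a 2d
[2] 0x05->0x11 len=6 : 61 e3 a8 9f fe 40
[3] 0x11->0x09 len=5 : 61 e3 a8 9f fe
query mem[0x10]=0x19, mem[0x13]=0xa8, mem[0x09]=0x61, mem[0x0d]=0xfe, mem[0x0e]=0x82

MEM[0x10,0x13,0x09,0x0d,0x0e] = 19 a8 61 fe 82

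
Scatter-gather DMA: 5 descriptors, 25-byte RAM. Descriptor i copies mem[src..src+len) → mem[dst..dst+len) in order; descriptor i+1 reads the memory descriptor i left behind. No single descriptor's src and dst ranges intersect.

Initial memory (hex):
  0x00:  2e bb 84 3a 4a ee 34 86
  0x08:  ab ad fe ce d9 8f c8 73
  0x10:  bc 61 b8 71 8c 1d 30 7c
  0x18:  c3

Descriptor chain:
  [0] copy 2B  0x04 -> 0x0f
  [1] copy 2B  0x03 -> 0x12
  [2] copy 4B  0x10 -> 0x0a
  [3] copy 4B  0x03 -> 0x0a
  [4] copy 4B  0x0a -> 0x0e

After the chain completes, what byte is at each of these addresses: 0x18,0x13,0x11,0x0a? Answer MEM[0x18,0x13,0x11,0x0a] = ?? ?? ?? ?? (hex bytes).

MEM[0x18,0x13,0x11,0x0a] = c3 4a 34 3a

  after D0: wrote 2B at 0x0f = 4aee
  after D1: wrote 2B at 0x12 = 3a4a
  after D2: wrote 4B at 0x0a = ee613a4a
  after D3: wrote 4B at 0x0a = 3a4aee34
  after D4: wrote 4B at 0x0e = 3a4aee34
query mem[0x18]=0xc3, mem[0x13]=0x4a, mem[0x11]=0x34, mem[0x0a]=0x3a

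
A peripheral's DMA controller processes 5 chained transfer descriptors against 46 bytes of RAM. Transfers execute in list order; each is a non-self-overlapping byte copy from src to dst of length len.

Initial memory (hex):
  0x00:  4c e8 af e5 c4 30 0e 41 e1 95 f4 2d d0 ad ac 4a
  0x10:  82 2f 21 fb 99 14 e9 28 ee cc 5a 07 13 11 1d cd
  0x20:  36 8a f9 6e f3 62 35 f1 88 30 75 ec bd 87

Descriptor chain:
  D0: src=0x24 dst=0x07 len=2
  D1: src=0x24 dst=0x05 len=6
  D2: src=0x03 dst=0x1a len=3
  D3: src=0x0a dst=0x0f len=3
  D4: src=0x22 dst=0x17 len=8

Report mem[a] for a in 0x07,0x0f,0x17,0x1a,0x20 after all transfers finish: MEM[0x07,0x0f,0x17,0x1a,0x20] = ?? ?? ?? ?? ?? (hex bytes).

[0] 0x24->0x07 len=2 : f3 62
[1] 0x24->0x05 len=6 : f3 62 35 f1 88 30
[2] 0x03->0x1a len=3 : e5 c4 f3
[3] 0x0a->0x0f len=3 : 30 2d d0
[4] 0x22->0x17 len=8 : f9 6e f3 62 35 f1 88 30
query mem[0x07]=0x35, mem[0x0f]=0x30, mem[0x17]=0xf9, mem[0x1a]=0x62, mem[0x20]=0x36

MEM[0x07,0x0f,0x17,0x1a,0x20] = 35 30 f9 62 36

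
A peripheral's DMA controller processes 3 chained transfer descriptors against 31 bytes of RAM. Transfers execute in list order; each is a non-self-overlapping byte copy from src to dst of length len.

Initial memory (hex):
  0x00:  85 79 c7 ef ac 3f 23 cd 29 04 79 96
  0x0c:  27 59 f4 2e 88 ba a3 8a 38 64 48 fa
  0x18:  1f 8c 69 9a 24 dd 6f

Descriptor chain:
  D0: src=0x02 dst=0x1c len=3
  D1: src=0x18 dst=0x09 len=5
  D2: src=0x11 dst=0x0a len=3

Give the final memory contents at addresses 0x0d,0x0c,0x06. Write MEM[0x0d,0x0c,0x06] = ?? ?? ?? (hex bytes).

[0] 0x02->0x1c len=3 : c7 ef ac
[1] 0x18->0x09 len=5 : 1f 8c 69 9a c7
[2] 0x11->0x0a len=3 : ba a3 8a
query mem[0x0d]=0xc7, mem[0x0c]=0x8a, mem[0x06]=0x23

MEM[0x0d,0x0c,0x06] = c7 8a 23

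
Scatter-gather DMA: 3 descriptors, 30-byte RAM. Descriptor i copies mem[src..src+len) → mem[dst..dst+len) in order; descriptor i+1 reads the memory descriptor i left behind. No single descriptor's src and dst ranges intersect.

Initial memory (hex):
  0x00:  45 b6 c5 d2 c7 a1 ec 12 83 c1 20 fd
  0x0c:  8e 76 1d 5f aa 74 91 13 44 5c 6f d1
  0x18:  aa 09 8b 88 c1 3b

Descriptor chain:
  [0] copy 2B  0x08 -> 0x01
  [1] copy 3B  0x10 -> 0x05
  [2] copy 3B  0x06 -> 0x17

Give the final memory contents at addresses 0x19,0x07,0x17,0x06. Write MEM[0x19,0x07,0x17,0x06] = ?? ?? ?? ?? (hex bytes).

  after D0: wrote 2B at 0x01 = 83c1
  after D1: wrote 3B at 0x05 = aa7491
  after D2: wrote 3B at 0x17 = 749183
query mem[0x19]=0x83, mem[0x07]=0x91, mem[0x17]=0x74, mem[0x06]=0x74

MEM[0x19,0x07,0x17,0x06] = 83 91 74 74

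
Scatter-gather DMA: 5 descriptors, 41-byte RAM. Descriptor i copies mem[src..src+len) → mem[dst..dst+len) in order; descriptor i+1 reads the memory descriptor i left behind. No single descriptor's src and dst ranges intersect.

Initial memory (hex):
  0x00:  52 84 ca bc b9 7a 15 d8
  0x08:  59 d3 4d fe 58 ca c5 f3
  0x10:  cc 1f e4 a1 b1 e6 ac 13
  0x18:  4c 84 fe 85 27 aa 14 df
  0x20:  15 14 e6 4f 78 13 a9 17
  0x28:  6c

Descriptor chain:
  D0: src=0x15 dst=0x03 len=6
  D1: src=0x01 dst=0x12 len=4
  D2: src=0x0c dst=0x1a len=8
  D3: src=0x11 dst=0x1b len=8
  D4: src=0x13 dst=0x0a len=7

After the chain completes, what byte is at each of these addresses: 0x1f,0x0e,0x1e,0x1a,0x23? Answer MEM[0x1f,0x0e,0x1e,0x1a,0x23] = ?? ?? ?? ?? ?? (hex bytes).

#0 dst[0x03+6] := {0xe6,0xac,0x13,0x4c,0x84,0xfe}
#1 dst[0x12+4] := {0x84,0xca,0xe6,0xac}
#2 dst[0x1a+8] := {0x58,0xca,0xc5,0xf3,0xcc,0x1f,0x84,0xca}
#3 dst[0x1b+8] := {0x1f,0x84,0xca,0xe6,0xac,0xac,0x13,0x4c}
#4 dst[0x0a+7] := {0xca,0xe6,0xac,0xac,0x13,0x4c,0x84}
query mem[0x1f]=0xac, mem[0x0e]=0x13, mem[0x1e]=0xe6, mem[0x1a]=0x58, mem[0x23]=0x4f

MEM[0x1f,0x0e,0x1e,0x1a,0x23] = ac 13 e6 58 4f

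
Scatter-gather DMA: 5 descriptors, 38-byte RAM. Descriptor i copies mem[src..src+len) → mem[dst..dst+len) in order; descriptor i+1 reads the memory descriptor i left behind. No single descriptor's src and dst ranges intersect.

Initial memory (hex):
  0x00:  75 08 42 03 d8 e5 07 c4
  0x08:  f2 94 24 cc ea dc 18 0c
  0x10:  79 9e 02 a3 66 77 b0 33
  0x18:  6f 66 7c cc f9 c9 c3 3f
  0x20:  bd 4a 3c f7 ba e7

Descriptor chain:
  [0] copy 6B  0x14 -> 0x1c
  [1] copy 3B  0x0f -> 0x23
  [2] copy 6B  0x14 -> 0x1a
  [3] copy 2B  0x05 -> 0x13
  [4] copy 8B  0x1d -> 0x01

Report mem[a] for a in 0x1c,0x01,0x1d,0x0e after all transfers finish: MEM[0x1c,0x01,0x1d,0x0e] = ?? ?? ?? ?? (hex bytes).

MEM[0x1c,0x01,0x1d,0x0e] = b0 33 33 18

[0] 0x14->0x1c len=6 : 66 77 b0 33 6f 66
[1] 0x0f->0x23 len=3 : 0c 79 9e
[2] 0x14->0x1a len=6 : 66 77 b0 33 6f 66
[3] 0x05->0x13 len=2 : e5 07
[4] 0x1d->0x01 len=8 : 33 6f 66 6f 66 3c 0c 79
query mem[0x1c]=0xb0, mem[0x01]=0x33, mem[0x1d]=0x33, mem[0x0e]=0x18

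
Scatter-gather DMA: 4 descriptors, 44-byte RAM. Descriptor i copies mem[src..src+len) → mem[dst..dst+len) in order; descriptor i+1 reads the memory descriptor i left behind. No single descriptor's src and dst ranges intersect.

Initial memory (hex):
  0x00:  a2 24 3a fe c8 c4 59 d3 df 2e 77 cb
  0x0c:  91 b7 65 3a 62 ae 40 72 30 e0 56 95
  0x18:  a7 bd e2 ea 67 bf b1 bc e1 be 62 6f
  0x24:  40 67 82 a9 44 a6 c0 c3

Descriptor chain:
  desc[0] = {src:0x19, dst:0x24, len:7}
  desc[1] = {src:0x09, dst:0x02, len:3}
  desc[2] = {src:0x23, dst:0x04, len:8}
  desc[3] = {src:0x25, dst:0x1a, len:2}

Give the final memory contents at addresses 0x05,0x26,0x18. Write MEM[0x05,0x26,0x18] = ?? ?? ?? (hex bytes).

  after D0: wrote 7B at 0x24 = bde2ea67bfb1bc
  after D1: wrote 3B at 0x02 = 2e77cb
  after D2: wrote 8B at 0x04 = 6fbde2ea67bfb1bc
  after D3: wrote 2B at 0x1a = e2ea
query mem[0x05]=0xbd, mem[0x26]=0xea, mem[0x18]=0xa7

MEM[0x05,0x26,0x18] = bd ea a7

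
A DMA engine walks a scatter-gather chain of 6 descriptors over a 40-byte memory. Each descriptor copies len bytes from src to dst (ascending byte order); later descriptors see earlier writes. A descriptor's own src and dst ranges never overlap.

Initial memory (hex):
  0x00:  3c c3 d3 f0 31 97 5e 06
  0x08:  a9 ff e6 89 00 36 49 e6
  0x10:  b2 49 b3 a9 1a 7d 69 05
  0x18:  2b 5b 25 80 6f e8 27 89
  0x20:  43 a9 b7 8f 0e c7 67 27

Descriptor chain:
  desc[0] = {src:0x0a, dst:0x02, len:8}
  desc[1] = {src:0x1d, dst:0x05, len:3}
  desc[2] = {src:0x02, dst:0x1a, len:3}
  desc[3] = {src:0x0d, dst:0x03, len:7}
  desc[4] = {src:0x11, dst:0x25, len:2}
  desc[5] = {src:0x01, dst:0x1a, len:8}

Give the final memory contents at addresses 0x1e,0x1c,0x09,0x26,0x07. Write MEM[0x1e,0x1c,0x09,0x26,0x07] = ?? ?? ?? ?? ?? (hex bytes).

MEM[0x1e,0x1c,0x09,0x26,0x07] = e6 36 a9 b3 49

#0 dst[0x02+8] := {0xe6,0x89,0x00,0x36,0x49,0xe6,0xb2,0x49}
#1 dst[0x05+3] := {0xe8,0x27,0x89}
#2 dst[0x1a+3] := {0xe6,0x89,0x00}
#3 dst[0x03+7] := {0x36,0x49,0xe6,0xb2,0x49,0xb3,0xa9}
#4 dst[0x25+2] := {0x49,0xb3}
#5 dst[0x1a+8] := {0xc3,0xe6,0x36,0x49,0xe6,0xb2,0x49,0xb3}
query mem[0x1e]=0xe6, mem[0x1c]=0x36, mem[0x09]=0xa9, mem[0x26]=0xb3, mem[0x07]=0x49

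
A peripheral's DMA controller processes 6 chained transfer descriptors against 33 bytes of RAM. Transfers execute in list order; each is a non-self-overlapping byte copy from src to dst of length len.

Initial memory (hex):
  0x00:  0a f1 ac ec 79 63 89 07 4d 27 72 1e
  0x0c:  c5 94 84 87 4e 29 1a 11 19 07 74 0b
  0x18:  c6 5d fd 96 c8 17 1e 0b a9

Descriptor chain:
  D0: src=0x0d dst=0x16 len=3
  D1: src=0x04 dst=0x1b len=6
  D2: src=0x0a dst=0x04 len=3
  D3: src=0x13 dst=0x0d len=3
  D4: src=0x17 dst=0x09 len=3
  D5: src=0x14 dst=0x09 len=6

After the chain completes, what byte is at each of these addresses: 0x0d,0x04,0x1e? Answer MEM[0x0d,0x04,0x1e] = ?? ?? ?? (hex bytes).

D0: mem[0x16..0x18] <- [94 84 87]
D1: mem[0x1b..0x20] <- [79 63 89 07 4d 27]
D2: mem[0x04..0x06] <- [72 1e c5]
D3: mem[0x0d..0x0f] <- [11 19 07]
D4: mem[0x09..0x0b] <- [84 87 5d]
D5: mem[0x09..0x0e] <- [19 07 94 84 87 5d]
query mem[0x0d]=0x87, mem[0x04]=0x72, mem[0x1e]=0x07

MEM[0x0d,0x04,0x1e] = 87 72 07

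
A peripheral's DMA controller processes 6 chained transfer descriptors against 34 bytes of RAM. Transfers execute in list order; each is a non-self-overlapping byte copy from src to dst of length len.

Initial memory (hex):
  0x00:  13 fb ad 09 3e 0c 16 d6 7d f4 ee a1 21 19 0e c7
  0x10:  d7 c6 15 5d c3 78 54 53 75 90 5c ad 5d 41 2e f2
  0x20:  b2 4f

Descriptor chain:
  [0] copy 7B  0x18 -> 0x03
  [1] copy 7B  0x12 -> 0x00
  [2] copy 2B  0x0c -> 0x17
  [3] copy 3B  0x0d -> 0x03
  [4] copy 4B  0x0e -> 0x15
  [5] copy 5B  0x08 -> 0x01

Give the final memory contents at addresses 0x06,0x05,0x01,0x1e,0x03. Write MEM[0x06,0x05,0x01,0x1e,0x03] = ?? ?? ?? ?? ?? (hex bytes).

  after D0: wrote 7B at 0x03 = 75905cad5d412e
  after D1: wrote 7B at 0x00 = 155dc378545375
  after D2: wrote 2B at 0x17 = 2119
  after D3: wrote 3B at 0x03 = 190ec7
  after D4: wrote 4B at 0x15 = 0ec7d7c6
  after D5: wrote 5B at 0x01 = 412eeea121
query mem[0x06]=0x75, mem[0x05]=0x21, mem[0x01]=0x41, mem[0x1e]=0x2e, mem[0x03]=0xee

MEM[0x06,0x05,0x01,0x1e,0x03] = 75 21 41 2e ee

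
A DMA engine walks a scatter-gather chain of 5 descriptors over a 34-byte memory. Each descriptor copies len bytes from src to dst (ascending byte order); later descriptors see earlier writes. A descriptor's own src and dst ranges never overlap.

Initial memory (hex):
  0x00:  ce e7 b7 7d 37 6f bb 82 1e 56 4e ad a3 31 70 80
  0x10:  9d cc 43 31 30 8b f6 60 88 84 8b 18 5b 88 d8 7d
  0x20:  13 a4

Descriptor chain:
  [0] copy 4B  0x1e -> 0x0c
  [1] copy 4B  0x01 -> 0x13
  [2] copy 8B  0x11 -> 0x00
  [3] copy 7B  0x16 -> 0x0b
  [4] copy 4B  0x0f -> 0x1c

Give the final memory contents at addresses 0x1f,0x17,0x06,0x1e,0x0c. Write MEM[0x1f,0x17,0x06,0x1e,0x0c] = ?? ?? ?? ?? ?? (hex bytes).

D0: mem[0x0c..0x0f] <- [d8 7d 13 a4]
D1: mem[0x13..0x16] <- [e7 b7 7d 37]
D2: mem[0x00..0x07] <- [cc 43 e7 b7 7d 37 60 88]
D3: mem[0x0b..0x11] <- [37 60 88 84 8b 18 5b]
D4: mem[0x1c..0x1f] <- [8b 18 5b 43]
query mem[0x1f]=0x43, mem[0x17]=0x60, mem[0x06]=0x60, mem[0x1e]=0x5b, mem[0x0c]=0x60

MEM[0x1f,0x17,0x06,0x1e,0x0c] = 43 60 60 5b 60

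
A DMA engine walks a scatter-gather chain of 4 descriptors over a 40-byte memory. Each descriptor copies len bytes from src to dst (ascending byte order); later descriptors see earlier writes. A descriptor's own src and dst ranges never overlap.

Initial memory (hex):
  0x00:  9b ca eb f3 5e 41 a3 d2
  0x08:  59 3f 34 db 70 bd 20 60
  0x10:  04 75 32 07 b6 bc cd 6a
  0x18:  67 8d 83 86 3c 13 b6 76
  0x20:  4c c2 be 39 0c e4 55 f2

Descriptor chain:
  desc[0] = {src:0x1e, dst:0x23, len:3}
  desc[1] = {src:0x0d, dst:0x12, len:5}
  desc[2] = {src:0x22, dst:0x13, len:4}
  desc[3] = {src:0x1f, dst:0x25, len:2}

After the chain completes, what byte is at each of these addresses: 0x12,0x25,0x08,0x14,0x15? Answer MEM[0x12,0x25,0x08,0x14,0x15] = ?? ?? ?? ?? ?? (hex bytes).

#0 dst[0x23+3] := {0xb6,0x76,0x4c}
#1 dst[0x12+5] := {0xbd,0x20,0x60,0x04,0x75}
#2 dst[0x13+4] := {0xbe,0xb6,0x76,0x4c}
#3 dst[0x25+2] := {0x76,0x4c}
query mem[0x12]=0xbd, mem[0x25]=0x76, mem[0x08]=0x59, mem[0x14]=0xb6, mem[0x15]=0x76

MEM[0x12,0x25,0x08,0x14,0x15] = bd 76 59 b6 76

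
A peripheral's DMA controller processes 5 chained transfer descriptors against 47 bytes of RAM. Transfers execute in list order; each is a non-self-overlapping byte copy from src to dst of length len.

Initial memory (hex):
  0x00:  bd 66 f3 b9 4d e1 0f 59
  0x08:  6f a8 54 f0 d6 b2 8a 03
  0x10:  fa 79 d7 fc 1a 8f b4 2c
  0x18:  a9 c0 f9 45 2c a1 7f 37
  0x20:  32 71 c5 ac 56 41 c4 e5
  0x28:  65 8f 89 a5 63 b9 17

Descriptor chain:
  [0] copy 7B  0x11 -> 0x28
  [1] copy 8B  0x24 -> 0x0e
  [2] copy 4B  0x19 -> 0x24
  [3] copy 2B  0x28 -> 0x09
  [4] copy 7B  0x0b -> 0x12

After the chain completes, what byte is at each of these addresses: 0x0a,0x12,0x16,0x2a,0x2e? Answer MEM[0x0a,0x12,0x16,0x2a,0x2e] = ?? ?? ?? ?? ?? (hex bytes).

MEM[0x0a,0x12,0x16,0x2a,0x2e] = d7 f0 41 fc 2c

  after D0: wrote 7B at 0x28 = 79d7fc1a8fb42c
  after D1: wrote 8B at 0x0e = 5641c4e579d7fc1a
  after D2: wrote 4B at 0x24 = c0f9452c
  after D3: wrote 2B at 0x09 = 79d7
  after D4: wrote 7B at 0x12 = f0d6b25641c4e5
query mem[0x0a]=0xd7, mem[0x12]=0xf0, mem[0x16]=0x41, mem[0x2a]=0xfc, mem[0x2e]=0x2c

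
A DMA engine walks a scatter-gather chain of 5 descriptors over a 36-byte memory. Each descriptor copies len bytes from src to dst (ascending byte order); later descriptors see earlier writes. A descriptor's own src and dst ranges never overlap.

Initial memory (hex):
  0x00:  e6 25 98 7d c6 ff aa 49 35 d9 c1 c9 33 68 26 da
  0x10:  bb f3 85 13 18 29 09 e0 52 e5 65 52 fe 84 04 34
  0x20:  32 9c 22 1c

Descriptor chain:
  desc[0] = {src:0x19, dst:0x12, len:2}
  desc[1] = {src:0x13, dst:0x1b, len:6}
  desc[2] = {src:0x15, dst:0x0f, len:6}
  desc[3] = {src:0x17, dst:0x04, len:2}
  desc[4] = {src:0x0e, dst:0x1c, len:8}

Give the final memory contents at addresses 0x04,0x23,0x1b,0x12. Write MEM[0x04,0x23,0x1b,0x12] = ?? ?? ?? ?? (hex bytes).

MEM[0x04,0x23,0x1b,0x12] = e0 29 65 52

D0: mem[0x12..0x13] <- [e5 65]
D1: mem[0x1b..0x20] <- [65 18 29 09 e0 52]
D2: mem[0x0f..0x14] <- [29 09 e0 52 e5 65]
D3: mem[0x04..0x05] <- [e0 52]
D4: mem[0x1c..0x23] <- [26 29 09 e0 52 e5 65 29]
query mem[0x04]=0xe0, mem[0x23]=0x29, mem[0x1b]=0x65, mem[0x12]=0x52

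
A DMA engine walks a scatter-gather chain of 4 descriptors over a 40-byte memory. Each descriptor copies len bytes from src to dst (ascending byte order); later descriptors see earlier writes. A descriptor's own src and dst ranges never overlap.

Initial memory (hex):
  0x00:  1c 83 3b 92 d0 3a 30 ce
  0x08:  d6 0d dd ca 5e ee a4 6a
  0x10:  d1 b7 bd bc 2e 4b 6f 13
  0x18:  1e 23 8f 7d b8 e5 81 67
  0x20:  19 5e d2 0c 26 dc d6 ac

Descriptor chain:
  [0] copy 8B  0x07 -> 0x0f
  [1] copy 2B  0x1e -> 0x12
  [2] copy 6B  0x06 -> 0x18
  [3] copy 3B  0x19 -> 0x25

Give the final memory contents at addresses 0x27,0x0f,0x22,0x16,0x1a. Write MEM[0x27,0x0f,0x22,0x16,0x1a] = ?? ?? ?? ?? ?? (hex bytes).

MEM[0x27,0x0f,0x22,0x16,0x1a] = 0d ce d2 a4 d6

D0: mem[0x0f..0x16] <- [ce d6 0d dd ca 5e ee a4]
D1: mem[0x12..0x13] <- [81 67]
D2: mem[0x18..0x1d] <- [30 ce d6 0d dd ca]
D3: mem[0x25..0x27] <- [ce d6 0d]
query mem[0x27]=0x0d, mem[0x0f]=0xce, mem[0x22]=0xd2, mem[0x16]=0xa4, mem[0x1a]=0xd6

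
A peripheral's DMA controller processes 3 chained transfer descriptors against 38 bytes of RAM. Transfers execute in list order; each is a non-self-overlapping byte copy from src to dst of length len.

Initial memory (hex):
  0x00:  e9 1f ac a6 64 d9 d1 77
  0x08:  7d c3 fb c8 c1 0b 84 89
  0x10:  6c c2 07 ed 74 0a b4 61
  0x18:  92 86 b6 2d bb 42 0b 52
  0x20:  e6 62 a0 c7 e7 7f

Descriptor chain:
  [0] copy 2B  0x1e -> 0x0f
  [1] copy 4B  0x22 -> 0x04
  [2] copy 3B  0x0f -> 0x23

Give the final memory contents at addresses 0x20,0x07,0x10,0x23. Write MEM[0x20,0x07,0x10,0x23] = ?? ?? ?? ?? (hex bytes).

  after D0: wrote 2B at 0x0f = 0b52
  after D1: wrote 4B at 0x04 = a0c7e77f
  after D2: wrote 3B at 0x23 = 0b52c2
query mem[0x20]=0xe6, mem[0x07]=0x7f, mem[0x10]=0x52, mem[0x23]=0x0b

MEM[0x20,0x07,0x10,0x23] = e6 7f 52 0b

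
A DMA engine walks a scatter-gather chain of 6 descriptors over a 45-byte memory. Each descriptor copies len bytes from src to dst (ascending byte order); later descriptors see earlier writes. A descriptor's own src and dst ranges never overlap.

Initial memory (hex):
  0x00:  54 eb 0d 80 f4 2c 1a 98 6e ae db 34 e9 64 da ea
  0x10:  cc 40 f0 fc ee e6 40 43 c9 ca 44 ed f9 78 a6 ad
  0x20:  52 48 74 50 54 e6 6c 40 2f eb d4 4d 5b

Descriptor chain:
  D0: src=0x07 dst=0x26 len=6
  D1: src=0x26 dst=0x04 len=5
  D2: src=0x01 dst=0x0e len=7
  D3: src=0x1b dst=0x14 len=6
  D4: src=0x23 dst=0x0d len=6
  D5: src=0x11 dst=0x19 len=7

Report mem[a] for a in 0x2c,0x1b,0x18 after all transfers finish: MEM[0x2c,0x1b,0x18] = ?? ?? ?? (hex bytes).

  after D0: wrote 6B at 0x26 = 986eaedb34e9
  after D1: wrote 5B at 0x04 = 986eaedb34
  after D2: wrote 7B at 0x0e = eb0d80986eaedb
  after D3: wrote 6B at 0x14 = edf978a6ad52
  after D4: wrote 6B at 0x0d = 5054e6986eae
  after D5: wrote 7B at 0x19 = 6eaeaeedf978a6
query mem[0x2c]=0x5b, mem[0x1b]=0xae, mem[0x18]=0xad

MEM[0x2c,0x1b,0x18] = 5b ae ad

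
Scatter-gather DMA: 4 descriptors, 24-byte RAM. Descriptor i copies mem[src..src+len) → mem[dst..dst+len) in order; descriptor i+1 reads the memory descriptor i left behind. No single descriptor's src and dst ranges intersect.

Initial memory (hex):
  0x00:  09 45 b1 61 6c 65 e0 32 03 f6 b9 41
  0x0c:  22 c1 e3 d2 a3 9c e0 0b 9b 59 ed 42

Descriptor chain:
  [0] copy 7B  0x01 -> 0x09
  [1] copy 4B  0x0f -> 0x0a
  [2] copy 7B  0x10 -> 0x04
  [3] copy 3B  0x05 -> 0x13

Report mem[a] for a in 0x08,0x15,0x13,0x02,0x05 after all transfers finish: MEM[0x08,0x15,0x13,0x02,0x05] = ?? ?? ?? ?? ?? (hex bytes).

MEM[0x08,0x15,0x13,0x02,0x05] = 9b 0b 9c b1 9c

  after D0: wrote 7B at 0x09 = 45b1616c65e032
  after D1: wrote 4B at 0x0a = 32a39ce0
  after D2: wrote 7B at 0x04 = a39ce00b9b59ed
  after D3: wrote 3B at 0x13 = 9ce00b
query mem[0x08]=0x9b, mem[0x15]=0x0b, mem[0x13]=0x9c, mem[0x02]=0xb1, mem[0x05]=0x9c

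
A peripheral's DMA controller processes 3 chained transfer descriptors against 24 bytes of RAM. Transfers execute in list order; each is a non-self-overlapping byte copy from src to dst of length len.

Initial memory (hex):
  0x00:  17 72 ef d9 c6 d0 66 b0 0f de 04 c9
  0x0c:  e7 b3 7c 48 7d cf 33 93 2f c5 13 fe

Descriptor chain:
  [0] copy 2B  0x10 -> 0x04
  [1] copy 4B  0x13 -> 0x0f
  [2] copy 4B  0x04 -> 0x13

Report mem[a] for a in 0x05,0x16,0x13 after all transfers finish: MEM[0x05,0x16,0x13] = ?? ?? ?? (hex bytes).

  after D0: wrote 2B at 0x04 = 7dcf
  after D1: wrote 4B at 0x0f = 932fc513
  after D2: wrote 4B at 0x13 = 7dcf66b0
query mem[0x05]=0xcf, mem[0x16]=0xb0, mem[0x13]=0x7d

MEM[0x05,0x16,0x13] = cf b0 7d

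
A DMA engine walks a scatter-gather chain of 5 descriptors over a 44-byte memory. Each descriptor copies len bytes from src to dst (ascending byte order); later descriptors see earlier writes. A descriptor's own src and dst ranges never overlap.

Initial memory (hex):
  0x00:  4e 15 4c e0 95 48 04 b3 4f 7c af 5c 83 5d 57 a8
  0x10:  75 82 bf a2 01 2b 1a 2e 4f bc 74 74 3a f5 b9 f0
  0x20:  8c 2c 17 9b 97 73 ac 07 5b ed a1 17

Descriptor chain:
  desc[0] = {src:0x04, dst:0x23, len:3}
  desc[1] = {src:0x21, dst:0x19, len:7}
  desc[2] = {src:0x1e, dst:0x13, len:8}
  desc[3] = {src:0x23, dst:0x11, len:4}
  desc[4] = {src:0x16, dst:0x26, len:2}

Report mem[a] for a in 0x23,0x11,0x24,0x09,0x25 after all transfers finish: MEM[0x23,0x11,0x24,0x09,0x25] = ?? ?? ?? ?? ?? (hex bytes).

  after D0: wrote 3B at 0x23 = 954804
  after D1: wrote 7B at 0x19 = 2c17954804ac07
  after D2: wrote 8B at 0x13 = ac078c2c17954804
  after D3: wrote 4B at 0x11 = 954804ac
  after D4: wrote 2B at 0x26 = 2c17
query mem[0x23]=0x95, mem[0x11]=0x95, mem[0x24]=0x48, mem[0x09]=0x7c, mem[0x25]=0x04

MEM[0x23,0x11,0x24,0x09,0x25] = 95 95 48 7c 04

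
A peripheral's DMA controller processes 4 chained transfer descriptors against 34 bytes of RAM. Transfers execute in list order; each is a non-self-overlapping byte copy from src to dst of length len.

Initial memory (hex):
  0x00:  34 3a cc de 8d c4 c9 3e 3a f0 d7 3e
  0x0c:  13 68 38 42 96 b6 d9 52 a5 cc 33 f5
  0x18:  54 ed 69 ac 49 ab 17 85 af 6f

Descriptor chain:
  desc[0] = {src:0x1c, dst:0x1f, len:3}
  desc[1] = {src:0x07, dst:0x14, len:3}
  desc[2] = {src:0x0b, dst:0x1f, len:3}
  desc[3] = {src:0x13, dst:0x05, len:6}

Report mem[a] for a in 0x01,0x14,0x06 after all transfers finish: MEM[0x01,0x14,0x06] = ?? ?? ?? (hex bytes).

[0] 0x1c->0x1f len=3 : 49 ab 17
[1] 0x07->0x14 len=3 : 3e 3a f0
[2] 0x0b->0x1f len=3 : 3e 13 68
[3] 0x13->0x05 len=6 : 52 3e 3a f0 f5 54
query mem[0x01]=0x3a, mem[0x14]=0x3e, mem[0x06]=0x3e

MEM[0x01,0x14,0x06] = 3a 3e 3e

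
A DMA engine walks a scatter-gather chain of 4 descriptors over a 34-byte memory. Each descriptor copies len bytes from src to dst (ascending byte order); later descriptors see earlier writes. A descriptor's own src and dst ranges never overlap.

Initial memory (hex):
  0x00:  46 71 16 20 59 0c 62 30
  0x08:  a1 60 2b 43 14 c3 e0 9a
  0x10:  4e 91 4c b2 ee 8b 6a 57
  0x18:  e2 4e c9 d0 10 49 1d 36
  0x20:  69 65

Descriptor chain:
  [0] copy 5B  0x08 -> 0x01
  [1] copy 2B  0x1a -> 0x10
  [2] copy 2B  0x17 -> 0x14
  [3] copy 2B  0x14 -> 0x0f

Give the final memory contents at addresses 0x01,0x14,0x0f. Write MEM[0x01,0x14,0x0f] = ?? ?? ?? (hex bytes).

#0 dst[0x01+5] := {0xa1,0x60,0x2b,0x43,0x14}
#1 dst[0x10+2] := {0xc9,0xd0}
#2 dst[0x14+2] := {0x57,0xe2}
#3 dst[0x0f+2] := {0x57,0xe2}
query mem[0x01]=0xa1, mem[0x14]=0x57, mem[0x0f]=0x57

MEM[0x01,0x14,0x0f] = a1 57 57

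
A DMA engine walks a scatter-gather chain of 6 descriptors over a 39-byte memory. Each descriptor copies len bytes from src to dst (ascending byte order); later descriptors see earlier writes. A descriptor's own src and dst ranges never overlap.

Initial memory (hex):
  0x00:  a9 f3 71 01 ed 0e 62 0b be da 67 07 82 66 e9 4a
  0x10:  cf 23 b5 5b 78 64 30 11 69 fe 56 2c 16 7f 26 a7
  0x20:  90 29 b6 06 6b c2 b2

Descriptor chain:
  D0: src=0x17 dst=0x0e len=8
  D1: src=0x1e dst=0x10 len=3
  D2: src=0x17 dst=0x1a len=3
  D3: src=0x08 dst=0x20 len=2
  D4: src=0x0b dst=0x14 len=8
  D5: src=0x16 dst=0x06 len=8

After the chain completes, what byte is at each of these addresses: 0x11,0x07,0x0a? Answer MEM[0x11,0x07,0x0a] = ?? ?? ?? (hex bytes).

MEM[0x11,0x07,0x0a] = a7 11 a7

#0 dst[0x0e+8] := {0x11,0x69,0xfe,0x56,0x2c,0x16,0x7f,0x26}
#1 dst[0x10+3] := {0x26,0xa7,0x90}
#2 dst[0x1a+3] := {0x11,0x69,0xfe}
#3 dst[0x20+2] := {0xbe,0xda}
#4 dst[0x14+8] := {0x07,0x82,0x66,0x11,0x69,0x26,0xa7,0x90}
#5 dst[0x06+8] := {0x66,0x11,0x69,0x26,0xa7,0x90,0xfe,0x7f}
query mem[0x11]=0xa7, mem[0x07]=0x11, mem[0x0a]=0xa7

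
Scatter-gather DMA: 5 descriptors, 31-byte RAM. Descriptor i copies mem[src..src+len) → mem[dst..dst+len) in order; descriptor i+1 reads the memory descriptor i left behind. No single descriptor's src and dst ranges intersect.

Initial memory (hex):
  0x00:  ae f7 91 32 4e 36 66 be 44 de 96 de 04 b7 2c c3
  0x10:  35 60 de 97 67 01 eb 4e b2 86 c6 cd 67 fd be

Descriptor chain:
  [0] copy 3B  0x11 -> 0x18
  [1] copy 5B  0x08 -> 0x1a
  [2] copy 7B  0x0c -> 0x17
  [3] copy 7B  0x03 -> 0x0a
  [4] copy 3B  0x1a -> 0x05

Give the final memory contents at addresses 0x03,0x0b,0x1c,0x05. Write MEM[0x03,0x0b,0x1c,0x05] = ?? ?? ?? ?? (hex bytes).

MEM[0x03,0x0b,0x1c,0x05] = 32 4e 60 c3

  after D0: wrote 3B at 0x18 = 60de97
  after D1: wrote 5B at 0x1a = 44de96de04
  after D2: wrote 7B at 0x17 = 04b72cc33560de
  after D3: wrote 7B at 0x0a = 324e3666be44de
  after D4: wrote 3B at 0x05 = c33560
query mem[0x03]=0x32, mem[0x0b]=0x4e, mem[0x1c]=0x60, mem[0x05]=0xc3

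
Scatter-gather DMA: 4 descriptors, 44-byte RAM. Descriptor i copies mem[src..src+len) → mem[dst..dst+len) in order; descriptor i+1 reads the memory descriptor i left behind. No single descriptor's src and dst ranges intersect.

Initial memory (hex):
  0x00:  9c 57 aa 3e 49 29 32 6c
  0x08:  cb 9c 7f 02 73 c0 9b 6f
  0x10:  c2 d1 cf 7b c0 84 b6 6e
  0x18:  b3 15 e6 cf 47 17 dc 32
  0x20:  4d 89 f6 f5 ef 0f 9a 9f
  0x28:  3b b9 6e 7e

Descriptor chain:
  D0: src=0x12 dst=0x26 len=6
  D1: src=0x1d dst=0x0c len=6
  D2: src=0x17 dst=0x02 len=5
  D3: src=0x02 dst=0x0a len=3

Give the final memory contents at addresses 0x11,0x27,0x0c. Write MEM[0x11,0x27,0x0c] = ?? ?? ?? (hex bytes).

D0: mem[0x26..0x2b] <- [cf 7b c0 84 b6 6e]
D1: mem[0x0c..0x11] <- [17 dc 32 4d 89 f6]
D2: mem[0x02..0x06] <- [6e b3 15 e6 cf]
D3: mem[0x0a..0x0c] <- [6e b3 15]
query mem[0x11]=0xf6, mem[0x27]=0x7b, mem[0x0c]=0x15

MEM[0x11,0x27,0x0c] = f6 7b 15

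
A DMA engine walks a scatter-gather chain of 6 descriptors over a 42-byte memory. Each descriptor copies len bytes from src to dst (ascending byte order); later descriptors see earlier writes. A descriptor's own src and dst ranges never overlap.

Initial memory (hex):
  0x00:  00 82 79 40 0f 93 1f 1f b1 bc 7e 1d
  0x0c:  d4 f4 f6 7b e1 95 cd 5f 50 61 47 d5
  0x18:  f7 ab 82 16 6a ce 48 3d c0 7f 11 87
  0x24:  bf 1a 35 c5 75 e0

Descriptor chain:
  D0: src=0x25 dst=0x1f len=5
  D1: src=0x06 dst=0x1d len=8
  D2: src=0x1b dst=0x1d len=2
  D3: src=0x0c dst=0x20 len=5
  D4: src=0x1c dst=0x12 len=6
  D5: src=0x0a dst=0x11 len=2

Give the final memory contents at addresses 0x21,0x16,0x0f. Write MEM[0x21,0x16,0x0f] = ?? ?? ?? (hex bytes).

MEM[0x21,0x16,0x0f] = f4 d4 7b

[0] 0x25->0x1f len=5 : 1a 35 c5 75 e0
[1] 0x06->0x1d len=8 : 1f 1f b1 bc 7e 1d d4 f4
[2] 0x1b->0x1d len=2 : 16 6a
[3] 0x0c->0x20 len=5 : d4 f4 f6 7b e1
[4] 0x1c->0x12 len=6 : 6a 16 6a b1 d4 f4
[5] 0x0a->0x11 len=2 : 7e 1d
query mem[0x21]=0xf4, mem[0x16]=0xd4, mem[0x0f]=0x7b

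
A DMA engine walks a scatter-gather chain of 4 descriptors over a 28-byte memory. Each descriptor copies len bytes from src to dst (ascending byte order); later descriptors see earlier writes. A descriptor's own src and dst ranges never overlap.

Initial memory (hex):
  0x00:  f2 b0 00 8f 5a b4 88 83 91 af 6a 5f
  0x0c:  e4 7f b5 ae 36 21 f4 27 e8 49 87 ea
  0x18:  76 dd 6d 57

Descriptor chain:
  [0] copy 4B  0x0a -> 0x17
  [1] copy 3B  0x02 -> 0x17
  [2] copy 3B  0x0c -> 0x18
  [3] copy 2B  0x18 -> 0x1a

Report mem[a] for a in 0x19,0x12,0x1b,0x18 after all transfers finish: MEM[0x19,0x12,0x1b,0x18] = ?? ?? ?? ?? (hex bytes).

[0] 0x0a->0x17 len=4 : 6a 5f e4 7f
[1] 0x02->0x17 len=3 : 00 8f 5a
[2] 0x0c->0x18 len=3 : e4 7f b5
[3] 0x18->0x1a len=2 : e4 7f
query mem[0x19]=0x7f, mem[0x12]=0xf4, mem[0x1b]=0x7f, mem[0x18]=0xe4

MEM[0x19,0x12,0x1b,0x18] = 7f f4 7f e4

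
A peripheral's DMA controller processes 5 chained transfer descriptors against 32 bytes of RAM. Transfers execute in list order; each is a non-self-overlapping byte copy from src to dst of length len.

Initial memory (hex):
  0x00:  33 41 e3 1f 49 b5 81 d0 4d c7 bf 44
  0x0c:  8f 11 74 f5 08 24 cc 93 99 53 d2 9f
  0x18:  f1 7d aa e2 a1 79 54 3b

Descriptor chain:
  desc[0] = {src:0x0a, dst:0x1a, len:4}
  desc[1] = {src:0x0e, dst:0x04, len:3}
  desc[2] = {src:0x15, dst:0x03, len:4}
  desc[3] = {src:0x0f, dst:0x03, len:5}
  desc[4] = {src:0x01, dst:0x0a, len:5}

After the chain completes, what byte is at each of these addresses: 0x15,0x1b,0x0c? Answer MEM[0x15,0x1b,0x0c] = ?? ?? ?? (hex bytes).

MEM[0x15,0x1b,0x0c] = 53 44 f5

#0 dst[0x1a+4] := {0xbf,0x44,0x8f,0x11}
#1 dst[0x04+3] := {0x74,0xf5,0x08}
#2 dst[0x03+4] := {0x53,0xd2,0x9f,0xf1}
#3 dst[0x03+5] := {0xf5,0x08,0x24,0xcc,0x93}
#4 dst[0x0a+5] := {0x41,0xe3,0xf5,0x08,0x24}
query mem[0x15]=0x53, mem[0x1b]=0x44, mem[0x0c]=0xf5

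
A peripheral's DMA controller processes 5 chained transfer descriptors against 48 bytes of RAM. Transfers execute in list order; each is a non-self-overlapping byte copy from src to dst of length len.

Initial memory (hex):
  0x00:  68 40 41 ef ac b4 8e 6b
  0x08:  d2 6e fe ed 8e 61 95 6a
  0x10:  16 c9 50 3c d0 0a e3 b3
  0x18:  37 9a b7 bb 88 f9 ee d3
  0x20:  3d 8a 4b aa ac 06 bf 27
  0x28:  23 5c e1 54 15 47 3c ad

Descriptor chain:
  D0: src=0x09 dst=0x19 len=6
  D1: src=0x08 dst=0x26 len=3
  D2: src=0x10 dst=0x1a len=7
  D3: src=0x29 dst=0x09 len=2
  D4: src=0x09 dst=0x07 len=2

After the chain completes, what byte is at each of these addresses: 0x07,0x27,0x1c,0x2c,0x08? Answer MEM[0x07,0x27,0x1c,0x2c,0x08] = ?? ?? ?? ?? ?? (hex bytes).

MEM[0x07,0x27,0x1c,0x2c,0x08] = 5c 6e 50 15 e1

[0] 0x09->0x19 len=6 : 6e fe ed 8e 61 95
[1] 0x08->0x26 len=3 : d2 6e fe
[2] 0x10->0x1a len=7 : 16 c9 50 3c d0 0a e3
[3] 0x29->0x09 len=2 : 5c e1
[4] 0x09->0x07 len=2 : 5c e1
query mem[0x07]=0x5c, mem[0x27]=0x6e, mem[0x1c]=0x50, mem[0x2c]=0x15, mem[0x08]=0xe1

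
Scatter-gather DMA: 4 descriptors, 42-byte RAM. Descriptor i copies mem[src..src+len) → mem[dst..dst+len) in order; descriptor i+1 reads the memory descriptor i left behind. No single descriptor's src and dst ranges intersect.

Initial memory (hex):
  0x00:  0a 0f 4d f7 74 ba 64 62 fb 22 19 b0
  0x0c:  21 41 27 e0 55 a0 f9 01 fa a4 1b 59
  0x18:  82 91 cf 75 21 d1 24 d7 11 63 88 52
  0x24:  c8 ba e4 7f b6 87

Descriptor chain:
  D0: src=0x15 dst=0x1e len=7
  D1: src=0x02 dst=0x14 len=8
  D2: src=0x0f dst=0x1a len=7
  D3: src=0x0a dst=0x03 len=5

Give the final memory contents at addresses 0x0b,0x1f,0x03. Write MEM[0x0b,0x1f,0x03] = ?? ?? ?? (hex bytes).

#0 dst[0x1e+7] := {0xa4,0x1b,0x59,0x82,0x91,0xcf,0x75}
#1 dst[0x14+8] := {0x4d,0xf7,0x74,0xba,0x64,0x62,0xfb,0x22}
#2 dst[0x1a+7] := {0xe0,0x55,0xa0,0xf9,0x01,0x4d,0xf7}
#3 dst[0x03+5] := {0x19,0xb0,0x21,0x41,0x27}
query mem[0x0b]=0xb0, mem[0x1f]=0x4d, mem[0x03]=0x19

MEM[0x0b,0x1f,0x03] = b0 4d 19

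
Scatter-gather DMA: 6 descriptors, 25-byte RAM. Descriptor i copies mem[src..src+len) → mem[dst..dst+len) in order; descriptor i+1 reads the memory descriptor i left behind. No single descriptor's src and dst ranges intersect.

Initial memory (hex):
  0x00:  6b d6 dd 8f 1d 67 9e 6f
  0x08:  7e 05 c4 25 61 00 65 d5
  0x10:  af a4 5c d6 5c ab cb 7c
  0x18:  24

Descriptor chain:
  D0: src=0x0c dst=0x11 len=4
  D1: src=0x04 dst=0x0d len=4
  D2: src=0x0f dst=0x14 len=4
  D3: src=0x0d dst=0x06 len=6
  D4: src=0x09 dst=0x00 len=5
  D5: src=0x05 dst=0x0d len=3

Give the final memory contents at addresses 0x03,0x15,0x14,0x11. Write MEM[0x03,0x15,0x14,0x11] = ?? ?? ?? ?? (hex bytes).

MEM[0x03,0x15,0x14,0x11] = 61 6f 9e 61

[0] 0x0c->0x11 len=4 : 61 00 65 d5
[1] 0x04->0x0d len=4 : 1d 67 9e 6f
[2] 0x0f->0x14 len=4 : 9e 6f 61 00
[3] 0x0d->0x06 len=6 : 1d 67 9e 6f 61 00
[4] 0x09->0x00 len=5 : 6f 61 00 61 1d
[5] 0x05->0x0d len=3 : 67 1d 67
query mem[0x03]=0x61, mem[0x15]=0x6f, mem[0x14]=0x9e, mem[0x11]=0x61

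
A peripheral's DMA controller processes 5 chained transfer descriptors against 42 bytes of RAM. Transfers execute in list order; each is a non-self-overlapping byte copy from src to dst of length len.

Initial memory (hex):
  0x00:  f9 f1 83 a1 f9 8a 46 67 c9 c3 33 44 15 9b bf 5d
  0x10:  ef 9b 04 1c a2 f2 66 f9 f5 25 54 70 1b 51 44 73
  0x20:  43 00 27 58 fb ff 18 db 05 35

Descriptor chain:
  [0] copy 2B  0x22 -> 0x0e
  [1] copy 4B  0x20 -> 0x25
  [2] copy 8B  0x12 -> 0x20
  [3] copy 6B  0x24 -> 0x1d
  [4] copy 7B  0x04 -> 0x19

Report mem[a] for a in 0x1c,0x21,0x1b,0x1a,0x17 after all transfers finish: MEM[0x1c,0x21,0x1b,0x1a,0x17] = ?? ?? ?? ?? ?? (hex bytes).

#0 dst[0x0e+2] := {0x27,0x58}
#1 dst[0x25+4] := {0x43,0x00,0x27,0x58}
#2 dst[0x20+8] := {0x04,0x1c,0xa2,0xf2,0x66,0xf9,0xf5,0x25}
#3 dst[0x1d+6] := {0x66,0xf9,0xf5,0x25,0x58,0x35}
#4 dst[0x19+7] := {0xf9,0x8a,0x46,0x67,0xc9,0xc3,0x33}
query mem[0x1c]=0x67, mem[0x21]=0x58, mem[0x1b]=0x46, mem[0x1a]=0x8a, mem[0x17]=0xf9

MEM[0x1c,0x21,0x1b,0x1a,0x17] = 67 58 46 8a f9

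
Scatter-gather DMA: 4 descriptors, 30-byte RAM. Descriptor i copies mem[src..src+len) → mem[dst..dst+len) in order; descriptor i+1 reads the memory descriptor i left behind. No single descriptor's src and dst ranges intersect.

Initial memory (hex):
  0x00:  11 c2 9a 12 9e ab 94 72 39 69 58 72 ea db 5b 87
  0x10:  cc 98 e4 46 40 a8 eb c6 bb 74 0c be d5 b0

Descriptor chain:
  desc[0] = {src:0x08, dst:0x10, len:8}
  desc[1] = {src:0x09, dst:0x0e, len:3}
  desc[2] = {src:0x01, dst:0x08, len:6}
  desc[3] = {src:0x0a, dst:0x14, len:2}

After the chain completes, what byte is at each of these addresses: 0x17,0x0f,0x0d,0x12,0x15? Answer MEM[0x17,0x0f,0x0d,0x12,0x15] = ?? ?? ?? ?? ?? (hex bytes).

MEM[0x17,0x0f,0x0d,0x12,0x15] = 87 58 94 58 9e

#0 dst[0x10+8] := {0x39,0x69,0x58,0x72,0xea,0xdb,0x5b,0x87}
#1 dst[0x0e+3] := {0x69,0x58,0x72}
#2 dst[0x08+6] := {0xc2,0x9a,0x12,0x9e,0xab,0x94}
#3 dst[0x14+2] := {0x12,0x9e}
query mem[0x17]=0x87, mem[0x0f]=0x58, mem[0x0d]=0x94, mem[0x12]=0x58, mem[0x15]=0x9e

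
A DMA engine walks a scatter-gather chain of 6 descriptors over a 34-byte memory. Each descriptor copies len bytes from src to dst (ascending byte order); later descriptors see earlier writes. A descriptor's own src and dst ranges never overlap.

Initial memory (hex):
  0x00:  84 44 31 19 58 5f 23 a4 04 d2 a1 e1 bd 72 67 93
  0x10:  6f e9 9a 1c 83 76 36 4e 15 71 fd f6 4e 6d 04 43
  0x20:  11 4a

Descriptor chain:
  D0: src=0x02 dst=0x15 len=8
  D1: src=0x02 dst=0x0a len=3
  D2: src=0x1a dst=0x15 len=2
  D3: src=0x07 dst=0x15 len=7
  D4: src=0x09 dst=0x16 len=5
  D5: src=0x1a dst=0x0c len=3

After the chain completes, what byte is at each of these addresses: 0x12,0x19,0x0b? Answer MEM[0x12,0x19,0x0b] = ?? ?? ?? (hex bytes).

[0] 0x02->0x15 len=8 : 31 19 58 5f 23 a4 04 d2
[1] 0x02->0x0a len=3 : 31 19 58
[2] 0x1a->0x15 len=2 : a4 04
[3] 0x07->0x15 len=7 : a4 04 d2 31 19 58 72
[4] 0x09->0x16 len=5 : d2 31 19 58 72
[5] 0x1a->0x0c len=3 : 72 72 d2
query mem[0x12]=0x9a, mem[0x19]=0x58, mem[0x0b]=0x19

MEM[0x12,0x19,0x0b] = 9a 58 19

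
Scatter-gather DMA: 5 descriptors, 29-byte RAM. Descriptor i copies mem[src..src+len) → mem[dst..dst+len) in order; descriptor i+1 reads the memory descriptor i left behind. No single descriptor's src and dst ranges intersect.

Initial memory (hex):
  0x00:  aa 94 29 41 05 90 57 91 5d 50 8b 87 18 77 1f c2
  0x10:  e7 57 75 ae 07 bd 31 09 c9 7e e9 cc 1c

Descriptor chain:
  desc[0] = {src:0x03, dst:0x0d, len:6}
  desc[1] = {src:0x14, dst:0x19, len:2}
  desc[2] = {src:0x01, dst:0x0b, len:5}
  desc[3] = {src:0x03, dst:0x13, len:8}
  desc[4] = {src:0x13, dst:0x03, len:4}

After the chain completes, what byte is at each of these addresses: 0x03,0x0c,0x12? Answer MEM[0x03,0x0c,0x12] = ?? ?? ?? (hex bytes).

D0: mem[0x0d..0x12] <- [41 05 90 57 91 5d]
D1: mem[0x19..0x1a] <- [07 bd]
D2: mem[0x0b..0x0f] <- [94 29 41 05 90]
D3: mem[0x13..0x1a] <- [41 05 90 57 91 5d 50 8b]
D4: mem[0x03..0x06] <- [41 05 90 57]
query mem[0x03]=0x41, mem[0x0c]=0x29, mem[0x12]=0x5d

MEM[0x03,0x0c,0x12] = 41 29 5d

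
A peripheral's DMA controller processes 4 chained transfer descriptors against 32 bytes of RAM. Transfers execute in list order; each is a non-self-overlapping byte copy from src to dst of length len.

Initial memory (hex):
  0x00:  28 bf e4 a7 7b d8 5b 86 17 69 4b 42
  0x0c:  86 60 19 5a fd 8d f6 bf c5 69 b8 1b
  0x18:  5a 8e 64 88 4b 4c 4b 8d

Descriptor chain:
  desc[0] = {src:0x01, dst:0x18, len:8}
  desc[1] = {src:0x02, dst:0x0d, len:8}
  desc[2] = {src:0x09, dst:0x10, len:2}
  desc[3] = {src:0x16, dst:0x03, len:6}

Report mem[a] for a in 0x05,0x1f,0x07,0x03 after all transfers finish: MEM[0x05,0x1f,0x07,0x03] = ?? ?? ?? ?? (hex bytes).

MEM[0x05,0x1f,0x07,0x03] = bf 17 a7 b8

[0] 0x01->0x18 len=8 : bf e4 a7 7b d8 5b 86 17
[1] 0x02->0x0d len=8 : e4 a7 7b d8 5b 86 17 69
[2] 0x09->0x10 len=2 : 69 4b
[3] 0x16->0x03 len=6 : b8 1b bf e4 a7 7b
query mem[0x05]=0xbf, mem[0x1f]=0x17, mem[0x07]=0xa7, mem[0x03]=0xb8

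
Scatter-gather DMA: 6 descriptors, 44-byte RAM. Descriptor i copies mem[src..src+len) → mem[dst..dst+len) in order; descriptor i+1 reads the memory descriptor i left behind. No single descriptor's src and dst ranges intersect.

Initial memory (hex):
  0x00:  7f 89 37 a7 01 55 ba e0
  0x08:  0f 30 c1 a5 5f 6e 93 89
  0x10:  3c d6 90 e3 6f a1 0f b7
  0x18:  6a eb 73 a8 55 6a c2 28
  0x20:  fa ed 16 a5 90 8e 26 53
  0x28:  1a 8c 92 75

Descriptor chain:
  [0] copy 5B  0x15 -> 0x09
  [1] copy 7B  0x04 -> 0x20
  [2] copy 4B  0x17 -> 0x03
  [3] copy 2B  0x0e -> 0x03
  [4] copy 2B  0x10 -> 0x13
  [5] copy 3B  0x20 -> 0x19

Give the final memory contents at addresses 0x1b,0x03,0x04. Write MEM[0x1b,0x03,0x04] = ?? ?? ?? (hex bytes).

MEM[0x1b,0x03,0x04] = ba 93 89

#0 dst[0x09+5] := {0xa1,0x0f,0xb7,0x6a,0xeb}
#1 dst[0x20+7] := {0x01,0x55,0xba,0xe0,0x0f,0xa1,0x0f}
#2 dst[0x03+4] := {0xb7,0x6a,0xeb,0x73}
#3 dst[0x03+2] := {0x93,0x89}
#4 dst[0x13+2] := {0x3c,0xd6}
#5 dst[0x19+3] := {0x01,0x55,0xba}
query mem[0x1b]=0xba, mem[0x03]=0x93, mem[0x04]=0x89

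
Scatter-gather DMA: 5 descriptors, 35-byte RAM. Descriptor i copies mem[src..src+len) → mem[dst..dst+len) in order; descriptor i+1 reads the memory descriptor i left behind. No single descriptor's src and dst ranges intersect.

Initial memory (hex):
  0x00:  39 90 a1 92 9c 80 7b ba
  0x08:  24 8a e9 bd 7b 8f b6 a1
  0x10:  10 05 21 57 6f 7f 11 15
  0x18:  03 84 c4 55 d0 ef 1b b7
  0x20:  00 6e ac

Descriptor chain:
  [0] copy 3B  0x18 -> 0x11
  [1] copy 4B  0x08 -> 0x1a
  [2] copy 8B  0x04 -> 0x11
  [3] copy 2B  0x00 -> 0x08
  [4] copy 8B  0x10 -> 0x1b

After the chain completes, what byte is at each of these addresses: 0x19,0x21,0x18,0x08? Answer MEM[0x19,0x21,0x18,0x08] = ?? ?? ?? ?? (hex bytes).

MEM[0x19,0x21,0x18,0x08] = 84 8a bd 39

D0: mem[0x11..0x13] <- [03 84 c4]
D1: mem[0x1a..0x1d] <- [24 8a e9 bd]
D2: mem[0x11..0x18] <- [9c 80 7b ba 24 8a e9 bd]
D3: mem[0x08..0x09] <- [39 90]
D4: mem[0x1b..0x22] <- [10 9c 80 7b ba 24 8a e9]
query mem[0x19]=0x84, mem[0x21]=0x8a, mem[0x18]=0xbd, mem[0x08]=0x39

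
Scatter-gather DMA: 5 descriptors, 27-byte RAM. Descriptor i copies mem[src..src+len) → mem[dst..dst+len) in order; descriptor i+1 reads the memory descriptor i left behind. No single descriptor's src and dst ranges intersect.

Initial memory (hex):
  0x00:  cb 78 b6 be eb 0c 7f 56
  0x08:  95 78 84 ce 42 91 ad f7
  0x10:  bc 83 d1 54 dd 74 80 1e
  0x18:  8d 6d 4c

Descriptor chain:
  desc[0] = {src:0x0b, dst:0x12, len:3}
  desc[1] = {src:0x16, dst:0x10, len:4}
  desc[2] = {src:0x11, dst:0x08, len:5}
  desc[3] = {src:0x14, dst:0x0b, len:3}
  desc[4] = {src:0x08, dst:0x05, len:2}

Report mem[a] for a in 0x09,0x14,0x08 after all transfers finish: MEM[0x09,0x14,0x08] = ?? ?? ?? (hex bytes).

#0 dst[0x12+3] := {0xce,0x42,0x91}
#1 dst[0x10+4] := {0x80,0x1e,0x8d,0x6d}
#2 dst[0x08+5] := {0x1e,0x8d,0x6d,0x91,0x74}
#3 dst[0x0b+3] := {0x91,0x74,0x80}
#4 dst[0x05+2] := {0x1e,0x8d}
query mem[0x09]=0x8d, mem[0x14]=0x91, mem[0x08]=0x1e

MEM[0x09,0x14,0x08] = 8d 91 1e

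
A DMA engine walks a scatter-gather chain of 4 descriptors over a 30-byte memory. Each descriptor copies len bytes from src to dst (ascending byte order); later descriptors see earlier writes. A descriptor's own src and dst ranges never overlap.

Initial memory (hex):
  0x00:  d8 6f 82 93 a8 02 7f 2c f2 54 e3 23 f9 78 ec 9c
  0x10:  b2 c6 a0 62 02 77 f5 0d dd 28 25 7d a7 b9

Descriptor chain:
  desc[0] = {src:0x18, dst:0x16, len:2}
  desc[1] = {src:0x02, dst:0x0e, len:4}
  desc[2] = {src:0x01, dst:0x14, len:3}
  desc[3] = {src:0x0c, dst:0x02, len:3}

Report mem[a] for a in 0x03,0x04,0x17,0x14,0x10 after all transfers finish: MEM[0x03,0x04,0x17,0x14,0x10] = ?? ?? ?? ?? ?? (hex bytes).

D0: mem[0x16..0x17] <- [dd 28]
D1: mem[0x0e..0x11] <- [82 93 a8 02]
D2: mem[0x14..0x16] <- [6f 82 93]
D3: mem[0x02..0x04] <- [f9 78 82]
query mem[0x03]=0x78, mem[0x04]=0x82, mem[0x17]=0x28, mem[0x14]=0x6f, mem[0x10]=0xa8

MEM[0x03,0x04,0x17,0x14,0x10] = 78 82 28 6f a8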